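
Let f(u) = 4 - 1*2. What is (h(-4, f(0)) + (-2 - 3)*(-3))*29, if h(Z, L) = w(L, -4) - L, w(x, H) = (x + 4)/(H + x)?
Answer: 290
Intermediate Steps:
w(x, H) = (4 + x)/(H + x)
f(u) = 2 (f(u) = 4 - 2 = 2)
h(Z, L) = -L + (4 + L)/(-4 + L) (h(Z, L) = (4 + L)/(-4 + L) - L = -L + (4 + L)/(-4 + L))
(h(-4, f(0)) + (-2 - 3)*(-3))*29 = ((4 + 2 - 1*2*(-4 + 2))/(-4 + 2) + (-2 - 3)*(-3))*29 = ((4 + 2 - 1*2*(-2))/(-2) - 5*(-3))*29 = (-(4 + 2 + 4)/2 + 15)*29 = (-1/2*10 + 15)*29 = (-5 + 15)*29 = 10*29 = 290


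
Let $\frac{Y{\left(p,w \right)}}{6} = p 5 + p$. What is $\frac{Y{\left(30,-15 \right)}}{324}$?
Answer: $\frac{10}{3} \approx 3.3333$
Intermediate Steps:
$Y{\left(p,w \right)} = 36 p$ ($Y{\left(p,w \right)} = 6 \left(p 5 + p\right) = 6 \left(5 p + p\right) = 6 \cdot 6 p = 36 p$)
$\frac{Y{\left(30,-15 \right)}}{324} = \frac{36 \cdot 30}{324} = 1080 \cdot \frac{1}{324} = \frac{10}{3}$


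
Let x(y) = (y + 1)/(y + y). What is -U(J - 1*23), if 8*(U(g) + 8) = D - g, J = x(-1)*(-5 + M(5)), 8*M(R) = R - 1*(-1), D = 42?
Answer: -⅛ ≈ -0.12500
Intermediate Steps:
M(R) = ⅛ + R/8 (M(R) = (R - 1*(-1))/8 = (R + 1)/8 = (1 + R)/8 = ⅛ + R/8)
x(y) = (1 + y)/(2*y) (x(y) = (1 + y)/((2*y)) = (1 + y)*(1/(2*y)) = (1 + y)/(2*y))
J = 0 (J = ((½)*(1 - 1)/(-1))*(-5 + (⅛ + (⅛)*5)) = ((½)*(-1)*0)*(-5 + (⅛ + 5/8)) = 0*(-5 + ¾) = 0*(-17/4) = 0)
U(g) = -11/4 - g/8 (U(g) = -8 + (42 - g)/8 = -8 + (21/4 - g/8) = -11/4 - g/8)
-U(J - 1*23) = -(-11/4 - (0 - 1*23)/8) = -(-11/4 - (0 - 23)/8) = -(-11/4 - ⅛*(-23)) = -(-11/4 + 23/8) = -1*⅛ = -⅛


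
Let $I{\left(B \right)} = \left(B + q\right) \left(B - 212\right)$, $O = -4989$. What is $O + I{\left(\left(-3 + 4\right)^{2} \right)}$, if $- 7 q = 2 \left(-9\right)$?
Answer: $- \frac{40198}{7} \approx -5742.6$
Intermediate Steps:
$q = \frac{18}{7}$ ($q = - \frac{2 \left(-9\right)}{7} = \left(- \frac{1}{7}\right) \left(-18\right) = \frac{18}{7} \approx 2.5714$)
$I{\left(B \right)} = \left(-212 + B\right) \left(\frac{18}{7} + B\right)$ ($I{\left(B \right)} = \left(B + \frac{18}{7}\right) \left(B - 212\right) = \left(\frac{18}{7} + B\right) \left(-212 + B\right) = \left(-212 + B\right) \left(\frac{18}{7} + B\right)$)
$O + I{\left(\left(-3 + 4\right)^{2} \right)} = -4989 - \left(\frac{3816}{7} - \left(-3 + 4\right)^{4} + \frac{1466 \left(-3 + 4\right)^{2}}{7}\right) = -4989 - \left(\frac{3816}{7} - 1 + \frac{1466}{7}\right) = -4989 - \left(\frac{5282}{7} - 1\right) = -4989 - \frac{5275}{7} = - \frac{40198}{7}$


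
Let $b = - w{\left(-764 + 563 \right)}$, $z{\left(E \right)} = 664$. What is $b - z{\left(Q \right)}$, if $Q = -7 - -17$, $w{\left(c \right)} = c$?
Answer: $-463$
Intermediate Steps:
$Q = 10$ ($Q = -7 + 17 = 10$)
$b = 201$ ($b = - (-764 + 563) = \left(-1\right) \left(-201\right) = 201$)
$b - z{\left(Q \right)} = 201 - 664 = -463$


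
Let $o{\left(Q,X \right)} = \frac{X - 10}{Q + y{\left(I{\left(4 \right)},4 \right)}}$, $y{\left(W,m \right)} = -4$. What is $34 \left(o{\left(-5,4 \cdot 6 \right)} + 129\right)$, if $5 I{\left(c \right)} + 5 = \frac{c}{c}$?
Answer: $\frac{38998}{9} \approx 4333.1$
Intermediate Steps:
$I{\left(c \right)} = - \frac{4}{5}$ ($I{\left(c \right)} = -1 + \frac{c \frac{1}{c}}{5} = -1 + \frac{1}{5} \cdot 1 = -1 + \frac{1}{5} = - \frac{4}{5}$)
$o{\left(Q,X \right)} = \frac{-10 + X}{-4 + Q}$ ($o{\left(Q,X \right)} = \frac{X - 10}{Q - 4} = \frac{-10 + X}{-4 + Q}$)
$34 \left(o{\left(-5,4 \cdot 6 \right)} + 129\right) = 34 \left(\frac{-10 + 4 \cdot 6}{-4 - 5} + 129\right) = 34 \left(\frac{-10 + 24}{-9} + 129\right) = 34 \left(\left(- \frac{1}{9}\right) 14 + 129\right) = 34 \left(- \frac{14}{9} + 129\right) = 34 \cdot \frac{1147}{9} = \frac{38998}{9}$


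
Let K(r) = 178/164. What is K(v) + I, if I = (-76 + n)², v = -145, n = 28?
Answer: 189017/82 ≈ 2305.1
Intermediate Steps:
K(r) = 89/82 (K(r) = 178*(1/164) = 89/82)
I = 2304 (I = (-76 + 28)² = (-48)² = 2304)
K(v) + I = 89/82 + 2304 = 189017/82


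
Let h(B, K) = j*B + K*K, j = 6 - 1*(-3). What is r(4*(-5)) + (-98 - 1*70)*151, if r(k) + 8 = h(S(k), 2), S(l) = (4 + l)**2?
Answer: -23068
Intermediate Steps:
j = 9 (j = 6 + 3 = 9)
h(B, K) = K**2 + 9*B (h(B, K) = 9*B + K*K = 9*B + K**2 = K**2 + 9*B)
r(k) = -4 + 9*(4 + k)**2 (r(k) = -8 + (2**2 + 9*(4 + k)**2) = -8 + (4 + 9*(4 + k)**2) = -4 + 9*(4 + k)**2)
r(4*(-5)) + (-98 - 1*70)*151 = (-4 + 9*(4 + 4*(-5))**2) + (-98 - 1*70)*151 = (-4 + 9*(4 - 20)**2) + (-98 - 70)*151 = (-4 + 9*(-16)**2) - 168*151 = (-4 + 9*256) - 25368 = (-4 + 2304) - 25368 = 2300 - 25368 = -23068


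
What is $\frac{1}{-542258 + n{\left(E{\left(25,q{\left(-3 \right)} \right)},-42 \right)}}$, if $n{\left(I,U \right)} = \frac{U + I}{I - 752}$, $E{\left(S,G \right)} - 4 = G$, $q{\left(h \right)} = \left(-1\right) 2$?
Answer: $- \frac{75}{40669346} \approx -1.8441 \cdot 10^{-6}$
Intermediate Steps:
$q{\left(h \right)} = -2$
$E{\left(S,G \right)} = 4 + G$
$n{\left(I,U \right)} = \frac{I + U}{-752 + I}$
$\frac{1}{-542258 + n{\left(E{\left(25,q{\left(-3 \right)} \right)},-42 \right)}} = \frac{1}{-542258 + \frac{\left(4 - 2\right) - 42}{-752 + \left(4 - 2\right)}} = \frac{1}{-542258 + \frac{2 - 42}{-752 + 2}} = \frac{1}{-542258 + \frac{1}{-750} \left(-40\right)} = \frac{1}{-542258 - - \frac{4}{75}} = \frac{1}{-542258 + \frac{4}{75}} = \frac{1}{- \frac{40669346}{75}} = - \frac{75}{40669346}$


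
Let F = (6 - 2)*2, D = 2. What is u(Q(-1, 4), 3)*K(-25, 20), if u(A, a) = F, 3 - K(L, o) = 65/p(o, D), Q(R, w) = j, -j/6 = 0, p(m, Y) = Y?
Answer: -236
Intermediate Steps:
j = 0 (j = -6*0 = 0)
Q(R, w) = 0
K(L, o) = -59/2 (K(L, o) = 3 - 65/2 = -59/2)
F = 8 (F = 4*2 = 8)
u(A, a) = 8
u(Q(-1, 4), 3)*K(-25, 20) = 8*(-59/2) = -236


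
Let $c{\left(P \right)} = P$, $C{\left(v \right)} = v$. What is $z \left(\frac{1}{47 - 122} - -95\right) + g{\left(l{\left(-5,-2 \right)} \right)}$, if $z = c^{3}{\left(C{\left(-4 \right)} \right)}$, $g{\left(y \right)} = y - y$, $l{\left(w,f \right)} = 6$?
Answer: $- \frac{455936}{75} \approx -6079.1$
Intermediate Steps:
$g{\left(y \right)} = 0$
$z = -64$ ($z = \left(-4\right)^{3} = -64$)
$z \left(\frac{1}{47 - 122} - -95\right) + g{\left(l{\left(-5,-2 \right)} \right)} = - 64 \left(\frac{1}{47 - 122} - -95\right) + 0 = - 64 \left(\frac{1}{47 - 122} + 95\right) + 0 = - 64 \left(\frac{1}{-75} + 95\right) + 0 = - 64 \left(- \frac{1}{75} + 95\right) + 0 = \left(-64\right) \frac{7124}{75} + 0 = - \frac{455936}{75} + 0 = - \frac{455936}{75}$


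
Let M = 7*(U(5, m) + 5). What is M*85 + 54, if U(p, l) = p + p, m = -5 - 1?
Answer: 8979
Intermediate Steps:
m = -6
U(p, l) = 2*p
M = 105 (M = 7*(2*5 + 5) = 7*(10 + 5) = 7*15 = 105)
M*85 + 54 = 105*85 + 54 = 8925 + 54 = 8979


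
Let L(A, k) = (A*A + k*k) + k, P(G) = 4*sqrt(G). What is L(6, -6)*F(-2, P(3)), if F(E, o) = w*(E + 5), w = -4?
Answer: -792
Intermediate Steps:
F(E, o) = -20 - 4*E (F(E, o) = -4*(E + 5) = -4*(5 + E) = -20 - 4*E)
L(A, k) = k + A**2 + k**2 (L(A, k) = (A**2 + k**2) + k = k + A**2 + k**2)
L(6, -6)*F(-2, P(3)) = (-6 + 6**2 + (-6)**2)*(-20 - 4*(-2)) = (-6 + 36 + 36)*(-20 + 8) = 66*(-12) = -792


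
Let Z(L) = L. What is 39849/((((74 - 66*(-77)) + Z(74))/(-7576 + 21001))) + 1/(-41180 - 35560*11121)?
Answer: 45655947206094527/446341557420 ≈ 1.0229e+5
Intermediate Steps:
39849/((((74 - 66*(-77)) + Z(74))/(-7576 + 21001))) + 1/(-41180 - 35560*11121) = 39849/((((74 - 66*(-77)) + 74)/(-7576 + 21001))) + 1/(-41180 - 35560*11121) = 39849/((((74 + 5082) + 74)/13425)) + (1/11121)/(-76740) = 39849/(((5156 + 74)*(1/13425))) - 1/76740*1/11121 = 39849/((5230*(1/13425))) - 1/853425540 = 39849/(1046/2685) - 1/853425540 = 39849*(2685/1046) - 1/853425540 = 106994565/1046 - 1/853425540 = 45655947206094527/446341557420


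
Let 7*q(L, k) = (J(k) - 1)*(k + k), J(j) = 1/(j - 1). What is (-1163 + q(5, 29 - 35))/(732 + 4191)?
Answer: -56891/241227 ≈ -0.23584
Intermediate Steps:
J(j) = 1/(-1 + j)
q(L, k) = 2*k*(-1 + 1/(-1 + k))/7 (q(L, k) = ((1/(-1 + k) - 1)*(k + k))/7 = ((-1 + 1/(-1 + k))*(2*k))/7 = (2*k*(-1 + 1/(-1 + k)))/7 = 2*k*(-1 + 1/(-1 + k))/7)
(-1163 + q(5, 29 - 35))/(732 + 4191) = (-1163 + 2*(29 - 35)*(2 - (29 - 35))/(7*(-1 + (29 - 35))))/(732 + 4191) = (-1163 + (2/7)*(-6)*(2 - 1*(-6))/(-1 - 6))/4923 = (-1163 + (2/7)*(-6)*(2 + 6)/(-7))*(1/4923) = (-1163 + (2/7)*(-6)*(-⅐)*8)*(1/4923) = (-1163 + 96/49)*(1/4923) = -56891/49*1/4923 = -56891/241227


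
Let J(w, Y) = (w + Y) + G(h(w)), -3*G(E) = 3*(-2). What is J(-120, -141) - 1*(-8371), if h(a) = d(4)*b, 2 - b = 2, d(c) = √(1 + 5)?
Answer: 8112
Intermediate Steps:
d(c) = √6
b = 0 (b = 2 - 1*2 = 2 - 2 = 0)
h(a) = 0 (h(a) = √6*0 = 0)
G(E) = 2 (G(E) = -(-2) = -⅓*(-6) = 2)
J(w, Y) = 2 + Y + w (J(w, Y) = (w + Y) + 2 = (Y + w) + 2 = 2 + Y + w)
J(-120, -141) - 1*(-8371) = (2 - 141 - 120) - 1*(-8371) = -259 + 8371 = 8112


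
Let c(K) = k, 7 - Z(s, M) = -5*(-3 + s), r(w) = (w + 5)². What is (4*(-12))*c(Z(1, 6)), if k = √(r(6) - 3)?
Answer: -48*√118 ≈ -521.41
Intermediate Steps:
r(w) = (5 + w)²
Z(s, M) = -8 + 5*s (Z(s, M) = 7 - (-5)*(-3 + s) = 7 - (15 - 5*s) = 7 + (-15 + 5*s) = -8 + 5*s)
k = √118 (k = √((5 + 6)² - 3) = √(11² - 3) = √(121 - 3) = √118 ≈ 10.863)
c(K) = √118
(4*(-12))*c(Z(1, 6)) = (4*(-12))*√118 = -48*√118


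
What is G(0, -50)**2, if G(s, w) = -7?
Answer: 49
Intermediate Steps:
G(0, -50)**2 = (-7)**2 = 49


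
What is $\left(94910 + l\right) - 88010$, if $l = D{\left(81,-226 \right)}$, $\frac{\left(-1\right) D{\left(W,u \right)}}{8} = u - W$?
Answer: $9356$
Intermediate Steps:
$D{\left(W,u \right)} = - 8 u + 8 W$ ($D{\left(W,u \right)} = - 8 \left(u - W\right) = - 8 u + 8 W$)
$l = 2456$ ($l = \left(-8\right) \left(-226\right) + 8 \cdot 81 = 1808 + 648 = 2456$)
$\left(94910 + l\right) - 88010 = \left(94910 + 2456\right) - 88010 = 97366 - 88010 = 9356$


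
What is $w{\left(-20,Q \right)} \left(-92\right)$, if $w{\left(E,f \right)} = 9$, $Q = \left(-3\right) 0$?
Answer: $-828$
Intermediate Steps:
$Q = 0$
$w{\left(-20,Q \right)} \left(-92\right) = 9 \left(-92\right) = -828$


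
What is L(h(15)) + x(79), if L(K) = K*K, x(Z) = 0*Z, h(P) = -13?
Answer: 169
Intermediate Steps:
x(Z) = 0
L(K) = K**2
L(h(15)) + x(79) = (-13)**2 + 0 = 169 + 0 = 169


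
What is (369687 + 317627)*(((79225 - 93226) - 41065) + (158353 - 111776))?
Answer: -5834608546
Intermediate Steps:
(369687 + 317627)*(((79225 - 93226) - 41065) + (158353 - 111776)) = 687314*((-14001 - 41065) + 46577) = 687314*(-55066 + 46577) = 687314*(-8489) = -5834608546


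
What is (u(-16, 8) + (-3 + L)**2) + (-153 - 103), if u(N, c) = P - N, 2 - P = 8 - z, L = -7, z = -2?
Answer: -148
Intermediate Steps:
P = -8 (P = 2 - (8 - 1*(-2)) = 2 - (8 + 2) = 2 - 1*10 = 2 - 10 = -8)
u(N, c) = -8 - N
(u(-16, 8) + (-3 + L)**2) + (-153 - 103) = ((-8 - 1*(-16)) + (-3 - 7)**2) + (-153 - 103) = ((-8 + 16) + (-10)**2) - 256 = (8 + 100) - 256 = 108 - 256 = -148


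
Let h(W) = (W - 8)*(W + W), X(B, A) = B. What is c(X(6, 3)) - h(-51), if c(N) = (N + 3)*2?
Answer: -6000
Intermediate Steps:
c(N) = 6 + 2*N (c(N) = (3 + N)*2 = 6 + 2*N)
h(W) = 2*W*(-8 + W) (h(W) = (-8 + W)*(2*W) = 2*W*(-8 + W))
c(X(6, 3)) - h(-51) = (6 + 2*6) - 2*(-51)*(-8 - 51) = (6 + 12) - 2*(-51)*(-59) = 18 - 1*6018 = 18 - 6018 = -6000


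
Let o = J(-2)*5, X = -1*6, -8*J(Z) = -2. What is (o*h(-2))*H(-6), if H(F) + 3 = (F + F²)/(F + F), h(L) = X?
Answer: 165/4 ≈ 41.250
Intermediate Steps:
J(Z) = ¼ (J(Z) = -⅛*(-2) = ¼)
X = -6
h(L) = -6
H(F) = -3 + (F + F²)/(2*F) (H(F) = -3 + (F + F²)/(F + F) = -3 + (F + F²)/((2*F)) = -3 + (F + F²)*(1/(2*F)) = -3 + (F + F²)/(2*F))
o = 5/4 (o = (¼)*5 = 5/4 ≈ 1.2500)
(o*h(-2))*H(-6) = ((5/4)*(-6))*(-5/2 + (½)*(-6)) = -15*(-5/2 - 3)/2 = -15/2*(-11/2) = 165/4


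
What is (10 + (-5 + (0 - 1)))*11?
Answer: 44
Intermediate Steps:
(10 + (-5 + (0 - 1)))*11 = (10 + (-5 - 1))*11 = (10 - 6)*11 = 4*11 = 44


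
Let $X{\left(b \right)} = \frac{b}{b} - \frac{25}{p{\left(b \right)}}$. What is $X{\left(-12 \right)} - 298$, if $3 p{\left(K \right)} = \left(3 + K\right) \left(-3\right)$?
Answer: $- \frac{2698}{9} \approx -299.78$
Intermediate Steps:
$p{\left(K \right)} = -3 - K$ ($p{\left(K \right)} = \frac{\left(3 + K\right) \left(-3\right)}{3} = \frac{-9 - 3 K}{3} = -3 - K$)
$X{\left(b \right)} = 1 - \frac{25}{-3 - b}$ ($X{\left(b \right)} = \frac{b}{b} - \frac{25}{-3 - b} = 1 - \frac{25}{-3 - b}$)
$X{\left(-12 \right)} - 298 = \frac{28 - 12}{3 - 12} - 298 = \frac{1}{-9} \cdot 16 - 298 = \left(- \frac{1}{9}\right) 16 - 298 = - \frac{16}{9} - 298 = - \frac{2698}{9}$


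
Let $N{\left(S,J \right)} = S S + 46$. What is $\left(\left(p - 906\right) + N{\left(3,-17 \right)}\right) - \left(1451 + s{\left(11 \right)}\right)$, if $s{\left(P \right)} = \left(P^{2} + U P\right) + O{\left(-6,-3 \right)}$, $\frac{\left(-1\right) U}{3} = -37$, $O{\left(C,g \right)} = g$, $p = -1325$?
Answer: $-4966$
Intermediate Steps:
$U = 111$ ($U = \left(-3\right) \left(-37\right) = 111$)
$N{\left(S,J \right)} = 46 + S^{2}$ ($N{\left(S,J \right)} = S^{2} + 46 = 46 + S^{2}$)
$s{\left(P \right)} = -3 + P^{2} + 111 P$ ($s{\left(P \right)} = \left(P^{2} + 111 P\right) - 3 = -3 + P^{2} + 111 P$)
$\left(\left(p - 906\right) + N{\left(3,-17 \right)}\right) - \left(1451 + s{\left(11 \right)}\right) = \left(\left(-1325 - 906\right) + \left(46 + 3^{2}\right)\right) - \left(1569 + 1221\right) = \left(\left(-1325 - 906\right) + \left(46 + 9\right)\right) - 2790 = \left(-2231 + 55\right) - 2790 = -2176 - 2790 = -4966$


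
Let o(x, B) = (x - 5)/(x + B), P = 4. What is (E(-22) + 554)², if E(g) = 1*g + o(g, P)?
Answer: 1138489/4 ≈ 2.8462e+5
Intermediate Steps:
o(x, B) = (-5 + x)/(B + x)
E(g) = g + (-5 + g)/(4 + g) (E(g) = 1*g + (-5 + g)/(4 + g) = g + (-5 + g)/(4 + g))
(E(-22) + 554)² = ((-5 - 22 - 22*(4 - 22))/(4 - 22) + 554)² = ((-5 - 22 - 22*(-18))/(-18) + 554)² = (-(-5 - 22 + 396)/18 + 554)² = (-1/18*369 + 554)² = (-41/2 + 554)² = (1067/2)² = 1138489/4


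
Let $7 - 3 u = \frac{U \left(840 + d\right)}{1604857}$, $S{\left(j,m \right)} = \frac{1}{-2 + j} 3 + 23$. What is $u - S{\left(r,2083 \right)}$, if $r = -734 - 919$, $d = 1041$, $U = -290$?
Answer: $- \frac{163757147107}{7968115005} \approx -20.552$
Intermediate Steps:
$r = -1653$ ($r = -734 - 919 = -1653$)
$S{\left(j,m \right)} = 23 + \frac{3}{-2 + j}$ ($S{\left(j,m \right)} = \frac{3}{-2 + j} + 23 = 23 + \frac{3}{-2 + j}$)
$u = \frac{11779489}{4814571}$ ($u = \frac{7}{3} - \frac{- 290 \left(840 + 1041\right) \frac{1}{1604857}}{3} = \frac{7}{3} - \frac{\left(-290\right) 1881 \cdot \frac{1}{1604857}}{3} = \frac{7}{3} - \frac{\left(-545490\right) \frac{1}{1604857}}{3} = \frac{7}{3} - - \frac{181830}{1604857} = \frac{7}{3} + \frac{181830}{1604857} = \frac{11779489}{4814571} \approx 2.4466$)
$u - S{\left(r,2083 \right)} = \frac{11779489}{4814571} - \frac{-43 + 23 \left(-1653\right)}{-2 - 1653} = \frac{11779489}{4814571} - \frac{-43 - 38019}{-1655} = \frac{11779489}{4814571} - \left(- \frac{1}{1655}\right) \left(-38062\right) = \frac{11779489}{4814571} - \frac{38062}{1655} = - \frac{163757147107}{7968115005}$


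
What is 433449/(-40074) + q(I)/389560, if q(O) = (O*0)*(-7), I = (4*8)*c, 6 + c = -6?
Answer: -144483/13358 ≈ -10.816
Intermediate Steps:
c = -12 (c = -6 - 6 = -12)
I = -384 (I = (4*8)*(-12) = 32*(-12) = -384)
q(O) = 0 (q(O) = 0*(-7) = 0)
433449/(-40074) + q(I)/389560 = 433449/(-40074) + 0/389560 = 433449*(-1/40074) + 0*(1/389560) = -144483/13358 + 0 = -144483/13358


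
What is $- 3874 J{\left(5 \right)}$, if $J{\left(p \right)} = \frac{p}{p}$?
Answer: $-3874$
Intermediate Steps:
$J{\left(p \right)} = 1$
$- 3874 J{\left(5 \right)} = \left(-3874\right) 1 = -3874$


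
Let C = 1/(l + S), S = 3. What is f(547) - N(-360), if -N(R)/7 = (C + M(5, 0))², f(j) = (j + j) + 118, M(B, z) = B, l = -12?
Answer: 111724/81 ≈ 1379.3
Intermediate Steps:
C = -⅑ (C = 1/(-12 + 3) = 1/(-9) = -⅑ ≈ -0.11111)
f(j) = 118 + 2*j (f(j) = 2*j + 118 = 118 + 2*j)
N(R) = -13552/81 (N(R) = -7*(-⅑ + 5)² = -7*(44/9)² = -7*1936/81 = -13552/81)
f(547) - N(-360) = (118 + 2*547) - 1*(-13552/81) = (118 + 1094) + 13552/81 = 1212 + 13552/81 = 111724/81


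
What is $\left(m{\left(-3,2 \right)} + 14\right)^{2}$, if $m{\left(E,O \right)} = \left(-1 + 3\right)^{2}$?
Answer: $324$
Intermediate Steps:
$m{\left(E,O \right)} = 4$ ($m{\left(E,O \right)} = 2^{2} = 4$)
$\left(m{\left(-3,2 \right)} + 14\right)^{2} = \left(4 + 14\right)^{2} = 18^{2} = 324$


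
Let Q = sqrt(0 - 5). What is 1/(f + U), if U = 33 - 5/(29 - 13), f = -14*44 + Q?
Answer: -149328/87106169 - 256*I*sqrt(5)/87106169 ≈ -0.0017143 - 6.5717e-6*I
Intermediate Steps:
Q = I*sqrt(5) (Q = sqrt(-5) = I*sqrt(5) ≈ 2.2361*I)
f = -616 + I*sqrt(5) (f = -14*44 + I*sqrt(5) = -616 + I*sqrt(5) ≈ -616.0 + 2.2361*I)
U = 523/16 (U = 33 - 5/16 = 523/16 ≈ 32.688)
1/(f + U) = 1/((-616 + I*sqrt(5)) + 523/16) = 1/(-9333/16 + I*sqrt(5))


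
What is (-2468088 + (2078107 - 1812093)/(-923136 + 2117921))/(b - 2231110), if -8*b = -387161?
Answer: 23590674040528/20862999935415 ≈ 1.1307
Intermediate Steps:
b = 387161/8 (b = -1/8*(-387161) = 387161/8 ≈ 48395.)
(-2468088 + (2078107 - 1812093)/(-923136 + 2117921))/(b - 2231110) = (-2468088 + (2078107 - 1812093)/(-923136 + 2117921))/(387161/8 - 2231110) = (-2468088 + 266014/1194785)/(-17461719/8) = (-2468088 + 266014*(1/1194785))*(-8/17461719) = (-2468088 + 266014/1194785)*(-8/17461719) = -2948834255066/1194785*(-8/17461719) = 23590674040528/20862999935415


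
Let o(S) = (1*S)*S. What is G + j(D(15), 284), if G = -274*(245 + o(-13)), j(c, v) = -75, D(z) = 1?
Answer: -113511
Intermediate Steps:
o(S) = S² (o(S) = S*S = S²)
G = -113436 (G = -274*(245 + (-13)²) = -274*(245 + 169) = -274*414 = -113436)
G + j(D(15), 284) = -113436 - 75 = -113511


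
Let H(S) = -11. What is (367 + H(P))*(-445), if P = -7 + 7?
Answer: -158420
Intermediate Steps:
P = 0
(367 + H(P))*(-445) = (367 - 11)*(-445) = 356*(-445) = -158420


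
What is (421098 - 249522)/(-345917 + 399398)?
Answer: 57192/17827 ≈ 3.2082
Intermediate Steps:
(421098 - 249522)/(-345917 + 399398) = 171576/53481 = 171576*(1/53481) = 57192/17827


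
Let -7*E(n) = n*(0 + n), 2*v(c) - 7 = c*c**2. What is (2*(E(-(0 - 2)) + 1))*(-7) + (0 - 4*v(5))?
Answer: -270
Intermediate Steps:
v(c) = 7/2 + c**3/2 (v(c) = 7/2 + (c*c**2)/2 = 7/2 + c**3/2)
E(n) = -n**2/7 (E(n) = -n*(0 + n)/7 = -n*n/7 = -n**2/7)
(2*(E(-(0 - 2)) + 1))*(-7) + (0 - 4*v(5)) = (2*(-(0 - 2)**2/7 + 1))*(-7) + (0 - 4*(7/2 + (1/2)*5**3)) = (2*(-(-1*(-2))**2/7 + 1))*(-7) + (0 - 4*(7/2 + (1/2)*125)) = (2*(-1/7*2**2 + 1))*(-7) + (0 - 4*(7/2 + 125/2)) = (2*(-1/7*4 + 1))*(-7) + (0 - 4*66) = (2*(-4/7 + 1))*(-7) + (0 - 264) = (2*(3/7))*(-7) - 264 = (6/7)*(-7) - 264 = -6 - 264 = -270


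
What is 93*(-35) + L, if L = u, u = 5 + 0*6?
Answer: -3250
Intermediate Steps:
u = 5 (u = 5 + 0 = 5)
L = 5
93*(-35) + L = 93*(-35) + 5 = -3255 + 5 = -3250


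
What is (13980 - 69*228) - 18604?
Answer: -20356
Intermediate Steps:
(13980 - 69*228) - 18604 = (13980 - 15732) - 18604 = -1752 - 18604 = -20356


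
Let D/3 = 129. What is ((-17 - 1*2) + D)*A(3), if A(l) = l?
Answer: 1104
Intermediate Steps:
D = 387 (D = 3*129 = 387)
((-17 - 1*2) + D)*A(3) = ((-17 - 1*2) + 387)*3 = ((-17 - 2) + 387)*3 = (-19 + 387)*3 = 368*3 = 1104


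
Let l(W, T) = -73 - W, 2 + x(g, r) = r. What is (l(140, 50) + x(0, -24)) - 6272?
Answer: -6511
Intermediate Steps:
x(g, r) = -2 + r
(l(140, 50) + x(0, -24)) - 6272 = ((-73 - 1*140) + (-2 - 24)) - 6272 = ((-73 - 140) - 26) - 6272 = (-213 - 26) - 6272 = -239 - 6272 = -6511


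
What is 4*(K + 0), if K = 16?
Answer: 64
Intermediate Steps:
4*(K + 0) = 4*(16 + 0) = 4*16 = 64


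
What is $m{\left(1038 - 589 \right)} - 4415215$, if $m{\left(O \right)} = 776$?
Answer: $-4414439$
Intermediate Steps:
$m{\left(1038 - 589 \right)} - 4415215 = 776 - 4415215 = -4414439$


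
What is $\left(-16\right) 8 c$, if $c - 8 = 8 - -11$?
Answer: $-3456$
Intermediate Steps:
$c = 27$ ($c = 8 + \left(8 - -11\right) = 8 + \left(8 + 11\right) = 8 + 19 = 27$)
$\left(-16\right) 8 c = \left(-16\right) 8 \cdot 27 = \left(-128\right) 27 = -3456$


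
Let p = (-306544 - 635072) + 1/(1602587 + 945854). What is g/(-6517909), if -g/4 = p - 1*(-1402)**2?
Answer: -29635514576076/16610506529869 ≈ -1.7841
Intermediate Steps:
p = -2399652820655/2548441 (p = -941616 + 1/2548441 = -2399652820655/2548441 ≈ -9.4162e+5)
g = 29635514576076/2548441 (g = -4*(-2399652820655/2548441 - 1*(-1402)**2) = -4*(-2399652820655/2548441 - 1*1965604) = -4*(-2399652820655/2548441 - 1965604) = -4*(-7408878644019/2548441) = 29635514576076/2548441 ≈ 1.1629e+7)
g/(-6517909) = (29635514576076/2548441)/(-6517909) = (29635514576076/2548441)*(-1/6517909) = -29635514576076/16610506529869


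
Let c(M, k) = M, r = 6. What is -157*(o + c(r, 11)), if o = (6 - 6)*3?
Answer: -942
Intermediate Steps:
o = 0 (o = 0*3 = 0)
-157*(o + c(r, 11)) = -157*(0 + 6) = -157*6 = -942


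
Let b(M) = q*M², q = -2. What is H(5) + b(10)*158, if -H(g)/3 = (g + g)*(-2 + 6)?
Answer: -31720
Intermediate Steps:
H(g) = -24*g (H(g) = -3*(g + g)*(-2 + 6) = -3*2*g*4 = -24*g)
b(M) = -2*M²
H(5) + b(10)*158 = -24*5 - 2*10²*158 = -120 - 2*100*158 = -120 - 200*158 = -120 - 31600 = -31720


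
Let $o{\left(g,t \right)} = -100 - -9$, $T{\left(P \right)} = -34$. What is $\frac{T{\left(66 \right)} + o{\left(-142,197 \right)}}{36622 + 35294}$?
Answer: $- \frac{125}{71916} \approx -0.0017381$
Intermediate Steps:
$o{\left(g,t \right)} = -91$ ($o{\left(g,t \right)} = -100 + 9 = -91$)
$\frac{T{\left(66 \right)} + o{\left(-142,197 \right)}}{36622 + 35294} = \frac{-34 - 91}{36622 + 35294} = - \frac{125}{71916}$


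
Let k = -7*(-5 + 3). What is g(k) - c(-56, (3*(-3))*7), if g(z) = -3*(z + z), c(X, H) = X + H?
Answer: 35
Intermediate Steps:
c(X, H) = H + X
k = 14 (k = -7*(-2) = 14)
g(z) = -6*z
g(k) - c(-56, (3*(-3))*7) = -6*14 - ((3*(-3))*7 - 56) = -84 - (-9*7 - 56) = -84 - (-63 - 56) = -84 - 1*(-119) = -84 + 119 = 35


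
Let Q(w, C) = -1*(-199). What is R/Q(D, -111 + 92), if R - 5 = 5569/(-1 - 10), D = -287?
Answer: -5514/2189 ≈ -2.5190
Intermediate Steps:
R = -5514/11 (R = 5 + 5569/(-1 - 10) = 5 + 5569/(-11) = 5 + 5569*(-1/11) = 5 - 5569/11 = -5514/11 ≈ -501.27)
Q(w, C) = 199
R/Q(D, -111 + 92) = -5514/11/199 = -5514/11*1/199 = -5514/2189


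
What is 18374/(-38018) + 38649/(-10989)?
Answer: -278544928/69629967 ≈ -4.0004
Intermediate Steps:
18374/(-38018) + 38649/(-10989) = 18374*(-1/38018) + 38649*(-1/10989) = -9187/19009 - 12883/3663 = -278544928/69629967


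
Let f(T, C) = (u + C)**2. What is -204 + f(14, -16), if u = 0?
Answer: 52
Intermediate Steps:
f(T, C) = C**2 (f(T, C) = (0 + C)**2 = C**2)
-204 + f(14, -16) = -204 + (-16)**2 = -204 + 256 = 52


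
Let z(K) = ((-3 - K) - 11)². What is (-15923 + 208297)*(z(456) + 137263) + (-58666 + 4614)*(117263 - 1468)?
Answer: 62642297622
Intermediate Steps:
z(K) = (-14 - K)²
(-15923 + 208297)*(z(456) + 137263) + (-58666 + 4614)*(117263 - 1468) = (-15923 + 208297)*((14 + 456)² + 137263) + (-58666 + 4614)*(117263 - 1468) = 192374*(470² + 137263) - 54052*115795 = 192374*(220900 + 137263) - 6258951340 = 192374*358163 - 6258951340 = 68901248962 - 6258951340 = 62642297622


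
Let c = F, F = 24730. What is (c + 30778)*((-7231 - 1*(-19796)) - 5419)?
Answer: 396660168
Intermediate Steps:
c = 24730
(c + 30778)*((-7231 - 1*(-19796)) - 5419) = (24730 + 30778)*((-7231 - 1*(-19796)) - 5419) = 55508*((-7231 + 19796) - 5419) = 55508*(12565 - 5419) = 55508*7146 = 396660168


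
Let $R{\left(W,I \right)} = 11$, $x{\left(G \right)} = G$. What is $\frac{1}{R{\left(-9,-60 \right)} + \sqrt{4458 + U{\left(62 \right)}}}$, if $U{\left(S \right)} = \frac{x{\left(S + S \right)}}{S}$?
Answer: $- \frac{11}{4339} + \frac{2 \sqrt{1115}}{4339} \approx 0.012856$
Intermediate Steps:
$U{\left(S \right)} = 2$ ($U{\left(S \right)} = \frac{S + S}{S} = \frac{2 S}{S} = 2$)
$\frac{1}{R{\left(-9,-60 \right)} + \sqrt{4458 + U{\left(62 \right)}}} = \frac{1}{11 + \sqrt{4458 + 2}} = \frac{1}{11 + \sqrt{4460}} = \frac{1}{11 + 2 \sqrt{1115}}$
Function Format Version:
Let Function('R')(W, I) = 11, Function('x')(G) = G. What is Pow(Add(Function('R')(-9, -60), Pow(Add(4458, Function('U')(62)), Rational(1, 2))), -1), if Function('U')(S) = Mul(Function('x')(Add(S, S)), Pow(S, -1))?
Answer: Add(Rational(-11, 4339), Mul(Rational(2, 4339), Pow(1115, Rational(1, 2)))) ≈ 0.012856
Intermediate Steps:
Function('U')(S) = 2 (Function('U')(S) = Mul(Add(S, S), Pow(S, -1)) = Mul(Mul(2, S), Pow(S, -1)) = 2)
Pow(Add(Function('R')(-9, -60), Pow(Add(4458, Function('U')(62)), Rational(1, 2))), -1) = Pow(Add(11, Pow(Add(4458, 2), Rational(1, 2))), -1) = Pow(Add(11, Pow(4460, Rational(1, 2))), -1) = Pow(Add(11, Mul(2, Pow(1115, Rational(1, 2)))), -1)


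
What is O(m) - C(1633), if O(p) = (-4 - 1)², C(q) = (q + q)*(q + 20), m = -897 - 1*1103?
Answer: -5398673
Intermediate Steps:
m = -2000 (m = -897 - 1103 = -2000)
C(q) = 2*q*(20 + q) (C(q) = (2*q)*(20 + q) = 2*q*(20 + q))
O(p) = 25 (O(p) = (-5)² = 25)
O(m) - C(1633) = 25 - 2*1633*(20 + 1633) = 25 - 2*1633*1653 = 25 - 1*5398698 = 25 - 5398698 = -5398673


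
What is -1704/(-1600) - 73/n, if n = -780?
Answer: 9037/7800 ≈ 1.1586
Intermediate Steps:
-1704/(-1600) - 73/n = -1704/(-1600) - 73/(-780) = -1704*(-1/1600) - 73*(-1/780) = 213/200 + 73/780 = 9037/7800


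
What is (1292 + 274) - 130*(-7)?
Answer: 2476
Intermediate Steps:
(1292 + 274) - 130*(-7) = 1566 + 910 = 2476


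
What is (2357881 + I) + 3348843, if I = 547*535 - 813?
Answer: 5998556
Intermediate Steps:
I = 291832 (I = 292645 - 813 = 291832)
(2357881 + I) + 3348843 = (2357881 + 291832) + 3348843 = 2649713 + 3348843 = 5998556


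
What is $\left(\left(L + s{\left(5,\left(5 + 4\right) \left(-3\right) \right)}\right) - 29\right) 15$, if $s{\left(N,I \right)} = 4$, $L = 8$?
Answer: $-255$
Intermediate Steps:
$\left(\left(L + s{\left(5,\left(5 + 4\right) \left(-3\right) \right)}\right) - 29\right) 15 = \left(\left(8 + 4\right) - 29\right) 15 = \left(12 - 29\right) 15 = \left(-17\right) 15 = -255$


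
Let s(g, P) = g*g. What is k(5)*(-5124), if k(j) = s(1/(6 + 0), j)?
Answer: -427/3 ≈ -142.33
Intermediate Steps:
s(g, P) = g²
k(j) = 1/36 (k(j) = (1/(6 + 0))² = (1/6)² = (⅙)² = 1/36)
k(5)*(-5124) = (1/36)*(-5124) = -427/3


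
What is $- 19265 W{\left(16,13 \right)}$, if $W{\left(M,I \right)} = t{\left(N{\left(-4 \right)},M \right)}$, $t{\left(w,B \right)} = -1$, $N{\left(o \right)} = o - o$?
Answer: $19265$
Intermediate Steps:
$N{\left(o \right)} = 0$
$W{\left(M,I \right)} = -1$
$- 19265 W{\left(16,13 \right)} = \left(-19265\right) \left(-1\right) = 19265$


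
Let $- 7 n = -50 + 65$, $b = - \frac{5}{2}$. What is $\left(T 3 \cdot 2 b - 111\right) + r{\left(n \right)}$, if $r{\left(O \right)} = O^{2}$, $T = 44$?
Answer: $- \frac{37554}{49} \approx -766.41$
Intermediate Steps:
$b = - \frac{5}{2}$ ($b = \left(-5\right) \frac{1}{2} = - \frac{5}{2} \approx -2.5$)
$n = - \frac{15}{7}$ ($n = - \frac{-50 + 65}{7} = \left(- \frac{1}{7}\right) 15 = - \frac{15}{7} \approx -2.1429$)
$\left(T 3 \cdot 2 b - 111\right) + r{\left(n \right)} = \left(44 \cdot 3 \cdot 2 \left(- \frac{5}{2}\right) - 111\right) + \left(- \frac{15}{7}\right)^{2} = \left(44 \cdot 6 \left(- \frac{5}{2}\right) - 111\right) + \frac{225}{49} = \left(44 \left(-15\right) - 111\right) + \frac{225}{49} = \left(-660 - 111\right) + \frac{225}{49} = -771 + \frac{225}{49} = - \frac{37554}{49}$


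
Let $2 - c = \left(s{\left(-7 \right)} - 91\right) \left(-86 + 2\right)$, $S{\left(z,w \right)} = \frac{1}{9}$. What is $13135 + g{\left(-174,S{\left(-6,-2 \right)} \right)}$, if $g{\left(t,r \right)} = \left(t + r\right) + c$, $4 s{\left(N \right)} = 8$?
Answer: $\frac{49384}{9} \approx 5487.1$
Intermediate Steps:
$s{\left(N \right)} = 2$ ($s{\left(N \right)} = \frac{1}{4} \cdot 8 = 2$)
$S{\left(z,w \right)} = \frac{1}{9}$
$c = -7474$ ($c = 2 - \left(2 - 91\right) \left(-86 + 2\right) = 2 - \left(-89\right) \left(-84\right) = 2 - 7476 = -7474$)
$g{\left(t,r \right)} = -7474 + r + t$ ($g{\left(t,r \right)} = \left(t + r\right) - 7474 = \left(r + t\right) - 7474 = -7474 + r + t$)
$13135 + g{\left(-174,S{\left(-6,-2 \right)} \right)} = 13135 - \frac{68831}{9} = \frac{49384}{9}$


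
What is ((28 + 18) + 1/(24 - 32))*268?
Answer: 24589/2 ≈ 12295.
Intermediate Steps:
((28 + 18) + 1/(24 - 32))*268 = (46 + 1/(-8))*268 = (46 - ⅛)*268 = (367/8)*268 = 24589/2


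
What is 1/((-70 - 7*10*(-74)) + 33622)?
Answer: 1/38732 ≈ 2.5818e-5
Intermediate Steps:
1/((-70 - 7*10*(-74)) + 33622) = 1/((-70 - 70*(-74)) + 33622) = 1/((-70 + 5180) + 33622) = 1/(5110 + 33622) = 1/38732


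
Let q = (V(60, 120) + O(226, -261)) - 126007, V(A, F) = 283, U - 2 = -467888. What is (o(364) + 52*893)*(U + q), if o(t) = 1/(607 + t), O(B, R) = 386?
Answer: -26748088716968/971 ≈ -2.7547e+10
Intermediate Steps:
U = -467886 (U = 2 - 467888 = -467886)
q = -125338 (q = (283 + 386) - 126007 = 669 - 126007 = -125338)
(o(364) + 52*893)*(U + q) = (1/(607 + 364) + 52*893)*(-467886 - 125338) = (1/971 + 46436)*(-593224) = (45089357/971)*(-593224) = -26748088716968/971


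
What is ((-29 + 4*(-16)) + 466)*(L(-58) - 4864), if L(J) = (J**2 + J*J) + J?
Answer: 673638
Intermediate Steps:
L(J) = J + 2*J**2 (L(J) = (J**2 + J**2) + J = 2*J**2 + J = J + 2*J**2)
((-29 + 4*(-16)) + 466)*(L(-58) - 4864) = ((-29 + 4*(-16)) + 466)*(-58*(1 + 2*(-58)) - 4864) = ((-29 - 64) + 466)*(-58*(1 - 116) - 4864) = (-93 + 466)*(-58*(-115) - 4864) = 373*(6670 - 4864) = 373*1806 = 673638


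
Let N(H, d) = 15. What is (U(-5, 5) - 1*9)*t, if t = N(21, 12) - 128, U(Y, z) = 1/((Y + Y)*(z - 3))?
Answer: 20453/20 ≈ 1022.7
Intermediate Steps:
U(Y, z) = 1/(2*Y*(-3 + z)) (U(Y, z) = 1/((2*Y)*(-3 + z)) = 1/(2*Y*(-3 + z)))
t = -113 (t = 15 - 128 = -113)
(U(-5, 5) - 1*9)*t = ((1/2)/(-5*(-3 + 5)) - 1*9)*(-113) = ((1/2)*(-1/5)/2 - 9)*(-113) = ((1/2)*(-1/5)*(1/2) - 9)*(-113) = (-1/20 - 9)*(-113) = -181/20*(-113) = 20453/20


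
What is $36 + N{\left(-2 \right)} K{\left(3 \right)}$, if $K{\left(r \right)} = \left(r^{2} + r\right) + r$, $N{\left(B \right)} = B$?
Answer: $6$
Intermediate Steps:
$K{\left(r \right)} = r^{2} + 2 r$ ($K{\left(r \right)} = \left(r + r^{2}\right) + r = r^{2} + 2 r$)
$36 + N{\left(-2 \right)} K{\left(3 \right)} = 36 - 2 \cdot 3 \left(2 + 3\right) = 36 - 2 \cdot 3 \cdot 5 = 36 - 30 = 6$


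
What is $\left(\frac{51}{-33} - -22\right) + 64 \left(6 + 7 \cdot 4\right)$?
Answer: $\frac{24161}{11} \approx 2196.5$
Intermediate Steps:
$\left(\frac{51}{-33} - -22\right) + 64 \left(6 + 7 \cdot 4\right) = \left(51 \left(- \frac{1}{33}\right) + 22\right) + 64 \left(6 + 28\right) = \left(- \frac{17}{11} + 22\right) + 64 \cdot 34 = \frac{225}{11} + 2176 = \frac{24161}{11}$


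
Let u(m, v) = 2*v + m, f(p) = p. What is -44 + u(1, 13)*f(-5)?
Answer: -179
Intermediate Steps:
u(m, v) = m + 2*v
-44 + u(1, 13)*f(-5) = -44 + (1 + 2*13)*(-5) = -44 + (1 + 26)*(-5) = -44 + 27*(-5) = -44 - 135 = -179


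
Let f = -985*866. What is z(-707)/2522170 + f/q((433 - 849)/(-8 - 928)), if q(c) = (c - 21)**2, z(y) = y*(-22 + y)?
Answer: -995706829143/493264390 ≈ -2018.6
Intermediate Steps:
f = -853010
q(c) = (-21 + c)**2
z(-707)/2522170 + f/q((433 - 849)/(-8 - 928)) = -707*(-22 - 707)/2522170 - 853010/(-21 + (433 - 849)/(-8 - 928))**2 = -707*(-729)*(1/2522170) - 853010/(-21 - 416/(-936))**2 = 515403*(1/2522170) - 853010/(-21 - 416*(-1/936))**2 = 73629/360310 - 853010/(-21 + 4/9)**2 = 73629/360310 - 853010/((-185/9)**2) = 73629/360310 - 853010/34225/81 = 73629/360310 - 853010*81/34225 = 73629/360310 - 13818762/6845 = -995706829143/493264390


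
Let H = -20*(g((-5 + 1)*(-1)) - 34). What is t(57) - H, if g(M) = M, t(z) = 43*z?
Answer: 1851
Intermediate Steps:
H = 600 (H = -20*((-5 + 1)*(-1) - 34) = -20*(-4*(-1) - 34) = -20*(4 - 34) = -20*(-30) = 600)
t(57) - H = 43*57 - 1*600 = 2451 - 600 = 1851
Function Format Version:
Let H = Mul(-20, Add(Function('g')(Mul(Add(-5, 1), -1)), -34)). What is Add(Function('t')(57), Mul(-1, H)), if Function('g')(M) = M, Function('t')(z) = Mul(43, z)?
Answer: 1851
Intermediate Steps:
H = 600 (H = Mul(-20, Add(Mul(Add(-5, 1), -1), -34)) = Mul(-20, Add(Mul(-4, -1), -34)) = Mul(-20, Add(4, -34)) = Mul(-20, -30) = 600)
Add(Function('t')(57), Mul(-1, H)) = Add(Mul(43, 57), Mul(-1, 600)) = Add(2451, -600) = 1851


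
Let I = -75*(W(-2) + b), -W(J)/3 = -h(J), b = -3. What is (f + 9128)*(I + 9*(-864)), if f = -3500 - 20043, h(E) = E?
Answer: 102360915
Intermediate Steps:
W(J) = 3*J (W(J) = -(-3)*J = 3*J)
f = -23543
I = 675 (I = -75*(3*(-2) - 3) = -75*(-6 - 3) = -75*(-9) = 675)
(f + 9128)*(I + 9*(-864)) = (-23543 + 9128)*(675 + 9*(-864)) = -14415*(675 - 7776) = -14415*(-7101) = 102360915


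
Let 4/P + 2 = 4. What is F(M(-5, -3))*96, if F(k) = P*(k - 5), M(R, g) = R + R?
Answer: -2880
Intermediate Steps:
P = 2 (P = 4/(-2 + 4) = 4/2 = 4*(1/2) = 2)
M(R, g) = 2*R
F(k) = -10 + 2*k (F(k) = 2*(k - 5) = 2*(-5 + k) = -10 + 2*k)
F(M(-5, -3))*96 = (-10 + 2*(2*(-5)))*96 = (-10 + 2*(-10))*96 = (-10 - 20)*96 = -30*96 = -2880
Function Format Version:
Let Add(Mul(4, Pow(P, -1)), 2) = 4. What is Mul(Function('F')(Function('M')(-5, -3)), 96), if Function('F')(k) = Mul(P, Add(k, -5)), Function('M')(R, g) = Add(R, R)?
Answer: -2880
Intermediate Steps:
P = 2 (P = Mul(4, Pow(Add(-2, 4), -1)) = Mul(4, Pow(2, -1)) = Mul(4, Rational(1, 2)) = 2)
Function('M')(R, g) = Mul(2, R)
Function('F')(k) = Add(-10, Mul(2, k)) (Function('F')(k) = Mul(2, Add(k, -5)) = Mul(2, Add(-5, k)) = Add(-10, Mul(2, k)))
Mul(Function('F')(Function('M')(-5, -3)), 96) = Mul(Add(-10, Mul(2, Mul(2, -5))), 96) = Mul(Add(-10, Mul(2, -10)), 96) = Mul(Add(-10, -20), 96) = Mul(-30, 96) = -2880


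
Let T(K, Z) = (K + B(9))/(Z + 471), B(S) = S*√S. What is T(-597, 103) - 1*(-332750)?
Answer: 95498965/287 ≈ 3.3275e+5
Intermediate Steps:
B(S) = S^(3/2)
T(K, Z) = (27 + K)/(471 + Z) (T(K, Z) = (K + 9^(3/2))/(Z + 471) = (K + 27)/(471 + Z) = (27 + K)/(471 + Z))
T(-597, 103) - 1*(-332750) = (27 - 597)/(471 + 103) - 1*(-332750) = -570/574 + 332750 = (1/574)*(-570) + 332750 = -285/287 + 332750 = 95498965/287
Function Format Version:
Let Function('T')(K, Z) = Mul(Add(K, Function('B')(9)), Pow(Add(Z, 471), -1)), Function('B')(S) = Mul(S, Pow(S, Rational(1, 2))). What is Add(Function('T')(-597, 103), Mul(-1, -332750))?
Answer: Rational(95498965, 287) ≈ 3.3275e+5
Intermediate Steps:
Function('B')(S) = Pow(S, Rational(3, 2))
Function('T')(K, Z) = Mul(Pow(Add(471, Z), -1), Add(27, K)) (Function('T')(K, Z) = Mul(Add(K, Pow(9, Rational(3, 2))), Pow(Add(Z, 471), -1)) = Mul(Add(K, 27), Pow(Add(471, Z), -1)) = Mul(Add(27, K), Pow(Add(471, Z), -1)) = Mul(Pow(Add(471, Z), -1), Add(27, K)))
Add(Function('T')(-597, 103), Mul(-1, -332750)) = Add(Mul(Pow(Add(471, 103), -1), Add(27, -597)), Mul(-1, -332750)) = Add(Mul(Pow(574, -1), -570), 332750) = Add(Mul(Rational(1, 574), -570), 332750) = Add(Rational(-285, 287), 332750) = Rational(95498965, 287)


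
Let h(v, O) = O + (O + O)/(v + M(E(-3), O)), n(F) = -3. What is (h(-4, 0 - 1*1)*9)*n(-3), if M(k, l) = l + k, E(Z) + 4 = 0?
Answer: 21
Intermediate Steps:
E(Z) = -4 (E(Z) = -4 + 0 = -4)
M(k, l) = k + l
h(v, O) = O + 2*O/(-4 + O + v) (h(v, O) = O + (O + O)/(v + (-4 + O)) = O + (2*O)/(-4 + O + v) = O + 2*O/(-4 + O + v))
(h(-4, 0 - 1*1)*9)*n(-3) = (((0 - 1*1)*(-2 + (0 - 1*1) - 4)/(-4 + (0 - 1*1) - 4))*9)*(-3) = (((0 - 1)*(-2 + (0 - 1) - 4)/(-4 + (0 - 1) - 4))*9)*(-3) = (-(-2 - 1 - 4)/(-4 - 1 - 4)*9)*(-3) = (-1*(-7)/(-9)*9)*(-3) = (-1*(-1/9)*(-7)*9)*(-3) = -7/9*9*(-3) = -7*(-3) = 21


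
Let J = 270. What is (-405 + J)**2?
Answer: 18225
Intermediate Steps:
(-405 + J)**2 = (-405 + 270)**2 = (-135)**2 = 18225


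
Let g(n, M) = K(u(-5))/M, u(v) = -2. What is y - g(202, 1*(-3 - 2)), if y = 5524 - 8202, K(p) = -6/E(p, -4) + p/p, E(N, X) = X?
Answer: -5355/2 ≈ -2677.5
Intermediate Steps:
K(p) = 5/2 (K(p) = -6/(-4) + p/p = -6*(-1/4) + 1 = 3/2 + 1 = 5/2)
g(n, M) = 5/(2*M)
y = -2678
y - g(202, 1*(-3 - 2)) = -2678 - 5/(2*(1*(-3 - 2))) = -2678 - 5/(2*(1*(-5))) = -2678 - 5/(2*(-5)) = -2678 - 5*(-1)/(2*5) = -2678 - 1*(-1/2) = -2678 + 1/2 = -5355/2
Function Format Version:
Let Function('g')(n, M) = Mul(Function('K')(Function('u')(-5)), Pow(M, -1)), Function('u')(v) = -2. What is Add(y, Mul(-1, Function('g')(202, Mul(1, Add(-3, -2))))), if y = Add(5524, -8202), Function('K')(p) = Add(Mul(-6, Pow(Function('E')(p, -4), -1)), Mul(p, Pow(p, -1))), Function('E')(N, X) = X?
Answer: Rational(-5355, 2) ≈ -2677.5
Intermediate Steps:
Function('K')(p) = Rational(5, 2) (Function('K')(p) = Add(Mul(-6, Pow(-4, -1)), Mul(p, Pow(p, -1))) = Add(Mul(-6, Rational(-1, 4)), 1) = Add(Rational(3, 2), 1) = Rational(5, 2))
Function('g')(n, M) = Mul(Rational(5, 2), Pow(M, -1))
y = -2678
Add(y, Mul(-1, Function('g')(202, Mul(1, Add(-3, -2))))) = Add(-2678, Mul(-1, Mul(Rational(5, 2), Pow(Mul(1, Add(-3, -2)), -1)))) = Add(-2678, Mul(-1, Mul(Rational(5, 2), Pow(Mul(1, -5), -1)))) = Add(-2678, Mul(-1, Mul(Rational(5, 2), Pow(-5, -1)))) = Add(-2678, Mul(-1, Mul(Rational(5, 2), Rational(-1, 5)))) = Add(-2678, Mul(-1, Rational(-1, 2))) = Add(-2678, Rational(1, 2)) = Rational(-5355, 2)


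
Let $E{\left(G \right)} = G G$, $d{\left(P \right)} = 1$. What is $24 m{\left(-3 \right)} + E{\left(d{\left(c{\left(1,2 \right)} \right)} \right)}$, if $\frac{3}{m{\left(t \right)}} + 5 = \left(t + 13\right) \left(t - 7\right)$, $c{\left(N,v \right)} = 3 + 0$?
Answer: $\frac{11}{35} \approx 0.31429$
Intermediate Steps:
$c{\left(N,v \right)} = 3$
$m{\left(t \right)} = \frac{3}{-5 + \left(-7 + t\right) \left(13 + t\right)}$ ($m{\left(t \right)} = \frac{3}{-5 + \left(t + 13\right) \left(t - 7\right)} = \frac{3}{-5 + \left(13 + t\right) \left(-7 + t\right)} = \frac{3}{-5 + \left(-7 + t\right) \left(13 + t\right)}$)
$E{\left(G \right)} = G^{2}$
$24 m{\left(-3 \right)} + E{\left(d{\left(c{\left(1,2 \right)} \right)} \right)} = 24 \frac{3}{-96 + \left(-3\right)^{2} + 6 \left(-3\right)} + 1^{2} = 24 \frac{3}{-96 + 9 - 18} + 1 = 24 \frac{3}{-105} + 1 = 24 \cdot 3 \left(- \frac{1}{105}\right) + 1 = 24 \left(- \frac{1}{35}\right) + 1 = - \frac{24}{35} + 1 = \frac{11}{35}$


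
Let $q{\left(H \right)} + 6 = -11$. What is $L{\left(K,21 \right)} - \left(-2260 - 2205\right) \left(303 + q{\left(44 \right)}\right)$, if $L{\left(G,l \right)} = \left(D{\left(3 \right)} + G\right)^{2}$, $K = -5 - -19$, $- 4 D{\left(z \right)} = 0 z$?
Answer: $1277186$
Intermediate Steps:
$q{\left(H \right)} = -17$ ($q{\left(H \right)} = -6 - 11 = -17$)
$D{\left(z \right)} = 0$ ($D{\left(z \right)} = - \frac{0 z}{4} = \left(- \frac{1}{4}\right) 0 = 0$)
$K = 14$ ($K = -5 + 19 = 14$)
$L{\left(G,l \right)} = G^{2}$ ($L{\left(G,l \right)} = \left(0 + G\right)^{2} = G^{2}$)
$L{\left(K,21 \right)} - \left(-2260 - 2205\right) \left(303 + q{\left(44 \right)}\right) = 14^{2} - \left(-2260 - 2205\right) \left(303 - 17\right) = 196 - \left(-4465\right) 286 = 196 - -1276990 = 196 + 1276990 = 1277186$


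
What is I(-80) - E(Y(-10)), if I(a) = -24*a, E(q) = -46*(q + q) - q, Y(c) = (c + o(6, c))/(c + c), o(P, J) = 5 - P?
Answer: 39423/20 ≈ 1971.2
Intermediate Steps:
Y(c) = (-1 + c)/(2*c) (Y(c) = (c + (5 - 1*6))/(c + c) = (c + (5 - 6))/((2*c)) = (c - 1)*(1/(2*c)) = (-1 + c)*(1/(2*c)) = (-1 + c)/(2*c))
E(q) = -93*q (E(q) = -92*q - q = -93*q)
I(-80) - E(Y(-10)) = -24*(-80) - (-93)*(½)*(-1 - 10)/(-10) = 1920 - (-93)*(½)*(-⅒)*(-11) = 1920 - (-93)*11/20 = 1920 - 1*(-1023/20) = 1920 + 1023/20 = 39423/20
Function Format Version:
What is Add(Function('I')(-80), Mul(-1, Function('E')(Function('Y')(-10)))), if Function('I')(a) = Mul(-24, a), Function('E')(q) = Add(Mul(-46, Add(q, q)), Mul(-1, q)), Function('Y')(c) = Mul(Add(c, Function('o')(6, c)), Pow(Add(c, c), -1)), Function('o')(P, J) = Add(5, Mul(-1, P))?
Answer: Rational(39423, 20) ≈ 1971.2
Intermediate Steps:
Function('Y')(c) = Mul(Rational(1, 2), Pow(c, -1), Add(-1, c)) (Function('Y')(c) = Mul(Add(c, Add(5, Mul(-1, 6))), Pow(Add(c, c), -1)) = Mul(Add(c, Add(5, -6)), Pow(Mul(2, c), -1)) = Mul(Add(c, -1), Mul(Rational(1, 2), Pow(c, -1))) = Mul(Add(-1, c), Mul(Rational(1, 2), Pow(c, -1))) = Mul(Rational(1, 2), Pow(c, -1), Add(-1, c)))
Function('E')(q) = Mul(-93, q) (Function('E')(q) = Add(Mul(-46, Mul(2, q)), Mul(-1, q)) = Add(Mul(-92, q), Mul(-1, q)) = Mul(-93, q))
Add(Function('I')(-80), Mul(-1, Function('E')(Function('Y')(-10)))) = Add(Mul(-24, -80), Mul(-1, Mul(-93, Mul(Rational(1, 2), Pow(-10, -1), Add(-1, -10))))) = Add(1920, Mul(-1, Mul(-93, Mul(Rational(1, 2), Rational(-1, 10), -11)))) = Add(1920, Mul(-1, Mul(-93, Rational(11, 20)))) = Add(1920, Mul(-1, Rational(-1023, 20))) = Add(1920, Rational(1023, 20)) = Rational(39423, 20)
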